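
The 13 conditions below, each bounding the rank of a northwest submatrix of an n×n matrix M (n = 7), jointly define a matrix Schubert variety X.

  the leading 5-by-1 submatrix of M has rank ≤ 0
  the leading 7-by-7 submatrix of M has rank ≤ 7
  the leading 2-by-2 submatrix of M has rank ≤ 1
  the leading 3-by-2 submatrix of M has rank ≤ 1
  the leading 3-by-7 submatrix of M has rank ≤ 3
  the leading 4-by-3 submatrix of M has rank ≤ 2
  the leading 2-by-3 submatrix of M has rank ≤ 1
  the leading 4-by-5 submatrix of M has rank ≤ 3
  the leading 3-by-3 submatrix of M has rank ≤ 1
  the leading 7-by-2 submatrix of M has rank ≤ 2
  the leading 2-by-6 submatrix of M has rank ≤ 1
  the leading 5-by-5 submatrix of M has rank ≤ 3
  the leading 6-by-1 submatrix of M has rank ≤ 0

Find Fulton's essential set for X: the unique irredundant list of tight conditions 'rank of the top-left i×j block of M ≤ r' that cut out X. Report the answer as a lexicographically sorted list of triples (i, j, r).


Recovering R(i,j) via the rank-extension bound from the 13 conditions:

  i=1: 0 1 1 1 1 1 1
  i=2: 0 1 1 1 1 1 2
  i=3: 0 1 1 2 2 2 3
  i=4: 0 1 2 3 3 3 4
  i=5: 0 1 2 3 3 4 5
  i=6: 0 1 2 3 4 5 6
  i=7: 1 2 3 4 5 6 7

giving w = (2, 7, 4, 3, 6, 5, 1) via Δ²R.

ℓ(w)=12; the 4 essential cells (i,j,r):

[(2, 6, 1), (3, 3, 1), (5, 5, 3), (6, 1, 0)]


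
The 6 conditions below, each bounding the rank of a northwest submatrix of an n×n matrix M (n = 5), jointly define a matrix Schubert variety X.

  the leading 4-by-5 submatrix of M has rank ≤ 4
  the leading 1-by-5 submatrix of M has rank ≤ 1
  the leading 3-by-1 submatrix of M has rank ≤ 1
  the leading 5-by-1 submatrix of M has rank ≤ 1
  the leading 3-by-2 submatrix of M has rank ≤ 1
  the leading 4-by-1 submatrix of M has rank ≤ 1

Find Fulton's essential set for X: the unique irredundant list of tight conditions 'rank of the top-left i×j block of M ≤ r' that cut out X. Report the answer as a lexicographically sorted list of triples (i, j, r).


Rank table r_w(5×5) implied by the 6 constraints:

  R[1]: 1 1 1 1 1
  R[2]: 1 1 2 2 2
  R[3]: 1 1 2 3 3
  R[4]: 1 2 3 4 4
  R[5]: 1 2 3 4 5

hence w(1..5) = (1, 3, 4, 2, 5).

ℓ(w)=2; the 1 essential cell (i,j,r):

[(3, 2, 1)]


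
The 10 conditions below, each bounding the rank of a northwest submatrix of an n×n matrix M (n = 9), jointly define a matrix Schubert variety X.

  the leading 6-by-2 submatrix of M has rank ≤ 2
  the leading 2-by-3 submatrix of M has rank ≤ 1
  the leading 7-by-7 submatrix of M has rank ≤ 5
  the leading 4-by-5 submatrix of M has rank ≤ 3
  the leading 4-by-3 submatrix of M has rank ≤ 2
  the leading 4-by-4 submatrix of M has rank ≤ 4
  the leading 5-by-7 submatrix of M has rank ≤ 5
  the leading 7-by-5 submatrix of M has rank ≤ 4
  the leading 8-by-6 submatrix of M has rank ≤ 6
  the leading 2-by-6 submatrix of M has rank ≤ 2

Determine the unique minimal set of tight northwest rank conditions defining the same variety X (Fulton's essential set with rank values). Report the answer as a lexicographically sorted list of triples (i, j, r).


Reconstructing r_w from the 10 given conditions:

  i=1: 1  1  1  1  1  1  1  1  1
  i=2: 1  1  1  2  2  2  2  2  2
  i=3: 1  2  2  3  3  3  3  3  3
  i=4: 1  2  2  3  3  4  4  4  4
  i=5: 1  2  3  4  4  5  5  5  5
  i=6: 1  2  3  4  4  5  5  6  6
  i=7: 1  2  3  4  4  5  5  6  7
  i=8: 1  2  3  4  5  6  6  7  8
  i=9: 1  2  3  4  5  6  7  8  9

giving w = (1, 4, 2, 6, 3, 8, 9, 5, 7) via Δ²R.

Rothe diagram D(w) (8 cells), 5 SE-corners (essential conditions):

[(2, 3, 1), (4, 3, 2), (4, 5, 3), (7, 5, 4), (7, 7, 5)]


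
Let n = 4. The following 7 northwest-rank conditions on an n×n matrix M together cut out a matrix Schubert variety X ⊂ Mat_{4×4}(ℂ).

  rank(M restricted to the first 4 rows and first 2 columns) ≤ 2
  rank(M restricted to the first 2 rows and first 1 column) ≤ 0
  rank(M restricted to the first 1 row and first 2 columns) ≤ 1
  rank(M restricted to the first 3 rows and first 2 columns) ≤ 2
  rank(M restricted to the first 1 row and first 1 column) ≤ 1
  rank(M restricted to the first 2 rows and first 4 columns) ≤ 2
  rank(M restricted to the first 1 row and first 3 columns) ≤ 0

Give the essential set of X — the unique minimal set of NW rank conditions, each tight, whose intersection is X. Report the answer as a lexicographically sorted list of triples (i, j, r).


Computing R[i][j] = min implied NW-rank bound (n=4, 7 conditions):

  R[1]: 0 | 0 | 0 | 1
  R[2]: 0 | 1 | 1 | 2
  R[3]: 1 | 2 | 2 | 3
  R[4]: 1 | 2 | 3 | 4

second differences of R give the permutation w = (4, 2, 1, 3).

2 SE-corners of the 4-cell Rothe diagram give Ess(w):

[(1, 3, 0), (2, 1, 0)]


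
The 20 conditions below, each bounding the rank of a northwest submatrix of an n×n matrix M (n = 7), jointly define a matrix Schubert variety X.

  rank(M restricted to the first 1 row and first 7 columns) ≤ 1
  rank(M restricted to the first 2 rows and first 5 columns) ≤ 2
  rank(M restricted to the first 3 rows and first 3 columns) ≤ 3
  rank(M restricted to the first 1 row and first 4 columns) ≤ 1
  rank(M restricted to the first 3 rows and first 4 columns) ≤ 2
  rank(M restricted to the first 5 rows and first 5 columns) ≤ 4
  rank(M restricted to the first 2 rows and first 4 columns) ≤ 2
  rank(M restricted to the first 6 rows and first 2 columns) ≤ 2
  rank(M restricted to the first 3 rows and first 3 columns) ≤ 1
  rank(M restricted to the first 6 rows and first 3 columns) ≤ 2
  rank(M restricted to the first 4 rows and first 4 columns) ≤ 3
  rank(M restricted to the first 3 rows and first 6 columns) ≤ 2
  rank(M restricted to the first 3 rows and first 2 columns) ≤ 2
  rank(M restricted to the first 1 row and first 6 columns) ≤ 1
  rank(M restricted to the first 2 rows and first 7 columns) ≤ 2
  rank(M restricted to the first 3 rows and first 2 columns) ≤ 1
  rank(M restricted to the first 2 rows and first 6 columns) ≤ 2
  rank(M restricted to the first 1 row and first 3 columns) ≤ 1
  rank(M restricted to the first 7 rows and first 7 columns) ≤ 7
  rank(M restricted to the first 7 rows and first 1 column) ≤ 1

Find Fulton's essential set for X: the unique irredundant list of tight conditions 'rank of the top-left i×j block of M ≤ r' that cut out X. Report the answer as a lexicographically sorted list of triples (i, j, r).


Propagating the 20 rank bounds to every northwest block:

  i=1: 1, 1, 1, 1, 1, 1, 1
  i=2: 1, 1, 1, 2, 2, 2, 2
  i=3: 1, 1, 1, 2, 2, 2, 3
  i=4: 1, 2, 2, 3, 3, 3, 4
  i=5: 1, 2, 2, 3, 4, 4, 5
  i=6: 1, 2, 2, 3, 4, 5, 6
  i=7: 1, 2, 3, 4, 5, 6, 7

second differences of R give the permutation w = (1, 4, 7, 2, 5, 6, 3).

D(w) has 8 cells with 3 SE-corners; essential set:

[(3, 3, 1), (3, 6, 2), (6, 3, 2)]


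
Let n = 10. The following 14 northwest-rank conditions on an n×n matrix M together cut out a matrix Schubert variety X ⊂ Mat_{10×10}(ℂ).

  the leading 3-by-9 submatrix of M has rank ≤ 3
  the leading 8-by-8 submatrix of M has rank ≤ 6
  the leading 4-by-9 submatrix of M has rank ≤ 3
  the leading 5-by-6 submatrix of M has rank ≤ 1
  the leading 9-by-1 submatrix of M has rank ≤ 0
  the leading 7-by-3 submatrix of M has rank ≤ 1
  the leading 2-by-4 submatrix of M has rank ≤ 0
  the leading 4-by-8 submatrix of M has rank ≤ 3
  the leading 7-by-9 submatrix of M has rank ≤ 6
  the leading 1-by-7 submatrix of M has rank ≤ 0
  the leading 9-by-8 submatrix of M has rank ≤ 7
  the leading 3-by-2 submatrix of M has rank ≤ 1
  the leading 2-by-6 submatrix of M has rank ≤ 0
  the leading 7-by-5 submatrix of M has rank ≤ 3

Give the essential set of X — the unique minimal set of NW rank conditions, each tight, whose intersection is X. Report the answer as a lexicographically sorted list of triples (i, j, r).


The tightest implied rank at each (i,j), from the 14 conditions:

  R[1]: 0  0  0  0  0  0  0  1  1  1
  R[2]: 0  0  0  0  0  0  1  2  2  2
  R[3]: 0  1  1  1  1  1  2  3  3  3
  R[4]: 0  1  1  1  1  1  2  3  3  4
  R[5]: 0  1  1  1  1  1  2  3  4  5
  R[6]: 0  1  1  2  2  2  3  4  5  6
  R[7]: 0  1  1  2  3  3  4  5  6  7
  R[8]: 0  1  2  3  4  4  5  6  7  8
  R[9]: 0  1  2  3  4  5  6  7  8  9
  R[10]: 1  2  3  4  5  6  7  8  9  10

giving w = (8, 7, 2, 10, 9, 4, 5, 3, 6, 1) via Δ²R.

ℓ(w)=31; the 6 essential cells (i,j,r):

[(1, 7, 0), (2, 6, 0), (4, 9, 3), (5, 6, 1), (7, 3, 1), (9, 1, 0)]


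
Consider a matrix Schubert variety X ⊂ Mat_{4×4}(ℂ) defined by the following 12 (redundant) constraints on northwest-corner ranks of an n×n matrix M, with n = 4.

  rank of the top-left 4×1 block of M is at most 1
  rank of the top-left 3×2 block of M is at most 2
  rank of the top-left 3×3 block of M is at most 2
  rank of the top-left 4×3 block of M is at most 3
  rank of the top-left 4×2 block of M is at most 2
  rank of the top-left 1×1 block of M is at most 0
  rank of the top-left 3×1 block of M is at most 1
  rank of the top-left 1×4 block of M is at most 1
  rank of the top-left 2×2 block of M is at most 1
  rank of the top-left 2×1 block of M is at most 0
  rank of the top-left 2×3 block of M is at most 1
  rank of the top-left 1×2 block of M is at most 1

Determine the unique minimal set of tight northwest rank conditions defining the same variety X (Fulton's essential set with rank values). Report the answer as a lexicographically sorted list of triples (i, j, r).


Computing R[i][j] = min implied NW-rank bound (n=4, 12 conditions):

  0 1 1 1
  0 1 1 2
  1 2 2 3
  1 2 3 4

reading off 1-entries of Δ²R: w = (2, 4, 1, 3).

|D(w)|=3, |Ess(w)|=2:

[(2, 1, 0), (2, 3, 1)]


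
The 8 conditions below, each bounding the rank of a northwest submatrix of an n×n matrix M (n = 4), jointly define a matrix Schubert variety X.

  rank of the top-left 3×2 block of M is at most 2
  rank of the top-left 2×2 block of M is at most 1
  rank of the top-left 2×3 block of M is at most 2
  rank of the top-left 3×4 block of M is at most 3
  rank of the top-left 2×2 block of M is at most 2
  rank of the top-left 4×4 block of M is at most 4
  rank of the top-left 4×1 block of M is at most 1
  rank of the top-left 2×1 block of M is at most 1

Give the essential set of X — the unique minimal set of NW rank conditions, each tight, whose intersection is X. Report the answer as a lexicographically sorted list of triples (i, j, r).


Recovering R(i,j) via the rank-extension bound from the 8 conditions:

  1 | 1 | 1 | 1
  1 | 1 | 2 | 2
  1 | 2 | 3 | 3
  1 | 2 | 3 | 4

reading off 1-entries of Δ²R: w = (1, 3, 2, 4).

Rothe diagram D(w) (1 cell), 1 SE-corner (essential condition):

[(2, 2, 1)]


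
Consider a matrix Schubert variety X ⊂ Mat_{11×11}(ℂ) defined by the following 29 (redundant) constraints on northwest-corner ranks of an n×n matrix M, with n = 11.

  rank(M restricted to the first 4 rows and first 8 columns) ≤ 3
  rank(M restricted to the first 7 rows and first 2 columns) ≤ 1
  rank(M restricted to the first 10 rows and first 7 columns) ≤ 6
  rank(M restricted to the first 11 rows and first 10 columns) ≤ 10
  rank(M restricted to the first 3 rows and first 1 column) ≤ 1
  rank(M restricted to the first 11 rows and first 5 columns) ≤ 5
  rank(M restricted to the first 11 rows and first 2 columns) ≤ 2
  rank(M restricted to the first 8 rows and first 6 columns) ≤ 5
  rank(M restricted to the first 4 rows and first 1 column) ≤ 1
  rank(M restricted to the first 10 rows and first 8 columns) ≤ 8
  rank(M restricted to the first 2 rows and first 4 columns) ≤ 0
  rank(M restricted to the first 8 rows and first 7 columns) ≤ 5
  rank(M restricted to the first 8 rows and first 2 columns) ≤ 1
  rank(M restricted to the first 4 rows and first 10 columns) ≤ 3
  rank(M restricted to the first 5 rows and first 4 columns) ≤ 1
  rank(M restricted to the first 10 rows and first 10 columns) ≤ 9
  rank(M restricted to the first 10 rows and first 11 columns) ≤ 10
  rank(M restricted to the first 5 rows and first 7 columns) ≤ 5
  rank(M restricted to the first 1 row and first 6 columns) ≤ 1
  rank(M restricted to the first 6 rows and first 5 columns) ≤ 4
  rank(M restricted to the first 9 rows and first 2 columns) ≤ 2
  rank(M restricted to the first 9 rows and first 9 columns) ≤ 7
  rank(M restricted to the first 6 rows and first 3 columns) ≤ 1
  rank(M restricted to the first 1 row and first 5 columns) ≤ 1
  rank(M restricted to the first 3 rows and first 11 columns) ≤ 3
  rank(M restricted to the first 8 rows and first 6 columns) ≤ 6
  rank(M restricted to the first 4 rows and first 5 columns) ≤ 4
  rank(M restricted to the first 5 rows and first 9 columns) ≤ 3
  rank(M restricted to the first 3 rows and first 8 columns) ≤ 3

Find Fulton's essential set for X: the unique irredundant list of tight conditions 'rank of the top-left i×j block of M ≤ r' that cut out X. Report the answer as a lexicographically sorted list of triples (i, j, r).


The tightest implied rank at each (i,j), from the 29 conditions:

  0 | 0 | 0 | 0 | 1 | 1 | 1 | 1 | 1 | 1 | 1
  0 | 0 | 0 | 0 | 1 | 2 | 2 | 2 | 2 | 2 | 2
  1 | 1 | 1 | 1 | 2 | 3 | 3 | 3 | 3 | 3 | 3
  1 | 1 | 1 | 1 | 2 | 3 | 3 | 3 | 3 | 3 | 4
  1 | 1 | 1 | 1 | 2 | 3 | 3 | 3 | 3 | 4 | 5
  1 | 1 | 1 | 2 | 3 | 4 | 4 | 4 | 4 | 5 | 6
  1 | 1 | 2 | 3 | 4 | 5 | 5 | 5 | 5 | 6 | 7
  1 | 1 | 2 | 3 | 4 | 5 | 5 | 6 | 6 | 7 | 8
  1 | 2 | 3 | 4 | 5 | 6 | 6 | 7 | 7 | 8 | 9
  1 | 2 | 3 | 4 | 5 | 6 | 6 | 7 | 8 | 9 | 10
  1 | 2 | 3 | 4 | 5 | 6 | 7 | 8 | 9 | 10 | 11

the unique w with this rank table is (5, 6, 1, 11, 10, 4, 3, 8, 2, 9, 7).

Fulton essential set (8 of the 27 Rothe cells):

[(2, 4, 0), (4, 10, 3), (5, 4, 1), (5, 9, 3), (6, 3, 1), (8, 2, 1), (8, 7, 5), (10, 7, 6)]


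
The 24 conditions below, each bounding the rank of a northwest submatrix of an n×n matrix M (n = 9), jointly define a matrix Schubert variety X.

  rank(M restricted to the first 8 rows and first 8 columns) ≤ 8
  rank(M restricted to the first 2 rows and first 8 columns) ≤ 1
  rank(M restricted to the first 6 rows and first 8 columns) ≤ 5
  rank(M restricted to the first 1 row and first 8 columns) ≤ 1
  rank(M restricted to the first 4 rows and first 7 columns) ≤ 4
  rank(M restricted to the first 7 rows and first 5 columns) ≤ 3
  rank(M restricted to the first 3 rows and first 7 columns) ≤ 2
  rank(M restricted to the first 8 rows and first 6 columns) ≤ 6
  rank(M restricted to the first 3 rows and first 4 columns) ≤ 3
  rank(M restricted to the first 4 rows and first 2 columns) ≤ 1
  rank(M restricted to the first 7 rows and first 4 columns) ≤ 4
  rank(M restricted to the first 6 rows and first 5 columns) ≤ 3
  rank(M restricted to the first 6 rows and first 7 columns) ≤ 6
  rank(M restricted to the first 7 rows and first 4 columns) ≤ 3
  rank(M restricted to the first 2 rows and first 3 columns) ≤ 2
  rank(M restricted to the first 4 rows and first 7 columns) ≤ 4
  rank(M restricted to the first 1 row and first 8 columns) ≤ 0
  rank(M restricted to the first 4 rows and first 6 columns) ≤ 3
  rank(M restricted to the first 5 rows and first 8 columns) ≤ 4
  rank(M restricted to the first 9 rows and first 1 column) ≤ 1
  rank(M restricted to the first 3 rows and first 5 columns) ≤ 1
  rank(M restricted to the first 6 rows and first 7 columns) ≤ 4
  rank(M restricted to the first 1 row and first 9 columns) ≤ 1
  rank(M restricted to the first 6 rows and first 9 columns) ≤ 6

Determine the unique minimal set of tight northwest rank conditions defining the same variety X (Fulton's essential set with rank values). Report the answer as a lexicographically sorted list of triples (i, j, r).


Reconstructing r_w from the 24 given conditions:

  R[1]: 0, 0, 0, 0, 0, 0, 0, 0, 1
  R[2]: 1, 1, 1, 1, 1, 1, 1, 1, 2
  R[3]: 1, 1, 1, 1, 1, 2, 2, 2, 3
  R[4]: 1, 1, 2, 2, 2, 3, 3, 3, 4
  R[5]: 1, 2, 3, 3, 3, 4, 4, 4, 5
  R[6]: 1, 2, 3, 3, 3, 4, 4, 5, 6
  R[7]: 1, 2, 3, 3, 3, 4, 5, 6, 7
  R[8]: 1, 2, 3, 4, 4, 5, 6, 7, 8
  R[9]: 1, 2, 3, 4, 5, 6, 7, 8, 9

reading off 1-entries of Δ²R: w = (9, 1, 6, 3, 2, 8, 7, 4, 5).

Fulton essential set (5 of the 18 Rothe cells):

[(1, 8, 0), (3, 5, 1), (4, 2, 1), (6, 7, 4), (7, 5, 3)]


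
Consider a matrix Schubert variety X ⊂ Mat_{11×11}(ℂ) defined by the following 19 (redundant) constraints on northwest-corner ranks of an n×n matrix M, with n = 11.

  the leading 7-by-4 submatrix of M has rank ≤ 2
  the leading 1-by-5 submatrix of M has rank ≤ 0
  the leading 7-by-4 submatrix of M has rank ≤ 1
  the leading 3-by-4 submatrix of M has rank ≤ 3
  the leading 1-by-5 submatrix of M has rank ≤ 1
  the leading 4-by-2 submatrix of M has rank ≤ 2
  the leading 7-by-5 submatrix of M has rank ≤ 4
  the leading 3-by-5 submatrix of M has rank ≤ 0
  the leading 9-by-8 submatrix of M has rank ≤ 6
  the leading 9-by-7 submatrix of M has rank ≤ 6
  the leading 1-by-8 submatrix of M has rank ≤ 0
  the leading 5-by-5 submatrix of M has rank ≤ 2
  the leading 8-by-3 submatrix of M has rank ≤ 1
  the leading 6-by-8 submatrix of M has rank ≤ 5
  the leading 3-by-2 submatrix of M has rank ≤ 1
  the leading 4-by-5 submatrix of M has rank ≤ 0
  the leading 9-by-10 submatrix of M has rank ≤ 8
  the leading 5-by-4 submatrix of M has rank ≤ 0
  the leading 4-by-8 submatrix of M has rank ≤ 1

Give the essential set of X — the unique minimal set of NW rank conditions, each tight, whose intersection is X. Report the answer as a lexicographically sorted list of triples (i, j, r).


Computing R[i][j] = min implied NW-rank bound (n=11, 19 conditions):

  row 1: 0 0 0 0 0 0 0 0 1 1 1
  row 2: 0 0 0 0 0 1 1 1 2 2 2
  row 3: 0 0 0 0 0 1 1 1 2 3 3
  row 4: 0 0 0 0 0 1 1 1 2 3 4
  row 5: 0 0 0 0 1 2 2 2 3 4 5
  row 6: 1 1 1 1 2 3 3 3 4 5 6
  row 7: 1 1 1 1 2 3 4 4 5 6 7
  row 8: 1 1 1 2 3 4 5 5 6 7 8
  row 9: 1 2 2 3 4 5 6 6 7 8 9
  row 10: 1 2 3 4 5 6 7 7 8 9 10
  row 11: 1 2 3 4 5 6 7 8 9 10 11

reading off 1-entries of Δ²R: w = (9, 6, 10, 11, 5, 1, 7, 4, 2, 3, 8).

6 SE-corners of the 36-cell Rothe diagram give Ess(w):

[(1, 8, 0), (4, 5, 0), (4, 8, 1), (5, 4, 0), (7, 4, 1), (8, 3, 1)]


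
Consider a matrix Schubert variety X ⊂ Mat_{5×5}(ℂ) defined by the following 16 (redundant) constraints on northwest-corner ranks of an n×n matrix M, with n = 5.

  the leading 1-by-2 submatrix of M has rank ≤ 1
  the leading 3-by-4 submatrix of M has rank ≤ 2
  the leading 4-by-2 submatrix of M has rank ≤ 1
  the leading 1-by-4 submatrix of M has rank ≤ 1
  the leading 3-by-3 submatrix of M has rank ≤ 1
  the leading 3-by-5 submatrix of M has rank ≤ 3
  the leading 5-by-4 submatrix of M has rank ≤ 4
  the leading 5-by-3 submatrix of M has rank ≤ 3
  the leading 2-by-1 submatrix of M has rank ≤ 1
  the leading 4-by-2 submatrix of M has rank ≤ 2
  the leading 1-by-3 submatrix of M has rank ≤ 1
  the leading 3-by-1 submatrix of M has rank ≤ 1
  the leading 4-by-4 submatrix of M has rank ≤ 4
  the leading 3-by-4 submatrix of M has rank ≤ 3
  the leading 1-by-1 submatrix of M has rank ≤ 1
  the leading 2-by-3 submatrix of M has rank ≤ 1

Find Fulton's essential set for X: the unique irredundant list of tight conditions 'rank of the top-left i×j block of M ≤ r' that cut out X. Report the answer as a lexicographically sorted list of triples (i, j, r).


Recovering R(i,j) via the rank-extension bound from the 16 conditions:

  i=1: 1 | 1 | 1 | 1 | 1
  i=2: 1 | 1 | 1 | 2 | 2
  i=3: 1 | 1 | 1 | 2 | 3
  i=4: 1 | 1 | 2 | 3 | 4
  i=5: 1 | 2 | 3 | 4 | 5

hence w(1..5) = (1, 4, 5, 3, 2).

2 SE-corners of the 5-cell Rothe diagram give Ess(w):

[(3, 3, 1), (4, 2, 1)]


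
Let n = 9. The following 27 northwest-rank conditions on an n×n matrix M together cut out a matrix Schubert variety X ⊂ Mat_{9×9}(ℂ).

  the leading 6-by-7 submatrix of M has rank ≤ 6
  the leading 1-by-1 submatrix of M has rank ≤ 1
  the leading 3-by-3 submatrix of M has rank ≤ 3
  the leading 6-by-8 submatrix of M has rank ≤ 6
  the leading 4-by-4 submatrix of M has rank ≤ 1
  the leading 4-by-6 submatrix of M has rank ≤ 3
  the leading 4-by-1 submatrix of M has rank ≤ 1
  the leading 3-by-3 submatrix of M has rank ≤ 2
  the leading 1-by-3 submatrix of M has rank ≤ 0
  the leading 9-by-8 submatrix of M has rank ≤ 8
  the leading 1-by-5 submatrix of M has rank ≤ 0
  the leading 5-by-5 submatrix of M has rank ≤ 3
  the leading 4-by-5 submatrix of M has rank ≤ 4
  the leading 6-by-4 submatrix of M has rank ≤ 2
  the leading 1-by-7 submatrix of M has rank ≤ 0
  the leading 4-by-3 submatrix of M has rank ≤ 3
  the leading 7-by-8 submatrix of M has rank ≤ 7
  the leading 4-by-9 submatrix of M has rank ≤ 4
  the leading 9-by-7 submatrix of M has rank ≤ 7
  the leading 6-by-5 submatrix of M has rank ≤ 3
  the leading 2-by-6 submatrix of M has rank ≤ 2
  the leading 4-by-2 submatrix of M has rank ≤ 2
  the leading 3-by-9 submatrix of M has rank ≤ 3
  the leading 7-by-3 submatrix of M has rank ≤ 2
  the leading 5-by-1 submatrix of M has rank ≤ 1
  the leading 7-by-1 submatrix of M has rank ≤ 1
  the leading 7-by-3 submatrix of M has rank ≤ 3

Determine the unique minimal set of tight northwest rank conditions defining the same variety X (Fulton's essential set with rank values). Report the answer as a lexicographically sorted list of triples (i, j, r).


Computing R[i][j] = min implied NW-rank bound (n=9, 27 conditions):

  0 | 0 | 0 | 0 | 0 | 0 | 0 | 1 | 1
  1 | 1 | 1 | 1 | 1 | 1 | 1 | 2 | 2
  1 | 1 | 1 | 1 | 2 | 2 | 2 | 3 | 3
  1 | 1 | 1 | 1 | 2 | 3 | 3 | 4 | 4
  1 | 2 | 2 | 2 | 3 | 4 | 4 | 5 | 5
  1 | 2 | 2 | 2 | 3 | 4 | 5 | 6 | 6
  1 | 2 | 2 | 3 | 4 | 5 | 6 | 7 | 7
  1 | 2 | 3 | 4 | 5 | 6 | 7 | 8 | 8
  1 | 2 | 3 | 4 | 5 | 6 | 7 | 8 | 9

hence w(1..9) = (8, 1, 5, 6, 2, 7, 4, 3, 9).

|D(w)|=16, |Ess(w)|=4:

[(1, 7, 0), (4, 4, 1), (6, 4, 2), (7, 3, 2)]


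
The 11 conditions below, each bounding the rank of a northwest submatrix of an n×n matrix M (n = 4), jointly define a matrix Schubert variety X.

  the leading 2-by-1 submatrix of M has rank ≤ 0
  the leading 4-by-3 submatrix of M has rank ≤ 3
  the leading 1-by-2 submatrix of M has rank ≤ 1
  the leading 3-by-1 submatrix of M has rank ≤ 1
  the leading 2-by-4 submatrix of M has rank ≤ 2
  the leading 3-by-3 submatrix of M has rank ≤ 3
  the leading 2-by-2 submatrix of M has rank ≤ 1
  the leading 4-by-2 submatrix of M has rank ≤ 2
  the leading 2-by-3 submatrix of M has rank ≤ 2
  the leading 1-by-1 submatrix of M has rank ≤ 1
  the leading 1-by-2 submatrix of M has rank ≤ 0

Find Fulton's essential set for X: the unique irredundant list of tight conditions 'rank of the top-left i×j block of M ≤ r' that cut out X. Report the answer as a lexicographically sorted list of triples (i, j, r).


Rank table r_w(4×4) implied by the 11 constraints:

  R[1]: 0 0 1 1
  R[2]: 0 1 2 2
  R[3]: 1 2 3 3
  R[4]: 1 2 3 4

reading off 1-entries of Δ²R: w = (3, 2, 1, 4).

ℓ(w)=3; the 2 essential cells (i,j,r):

[(1, 2, 0), (2, 1, 0)]


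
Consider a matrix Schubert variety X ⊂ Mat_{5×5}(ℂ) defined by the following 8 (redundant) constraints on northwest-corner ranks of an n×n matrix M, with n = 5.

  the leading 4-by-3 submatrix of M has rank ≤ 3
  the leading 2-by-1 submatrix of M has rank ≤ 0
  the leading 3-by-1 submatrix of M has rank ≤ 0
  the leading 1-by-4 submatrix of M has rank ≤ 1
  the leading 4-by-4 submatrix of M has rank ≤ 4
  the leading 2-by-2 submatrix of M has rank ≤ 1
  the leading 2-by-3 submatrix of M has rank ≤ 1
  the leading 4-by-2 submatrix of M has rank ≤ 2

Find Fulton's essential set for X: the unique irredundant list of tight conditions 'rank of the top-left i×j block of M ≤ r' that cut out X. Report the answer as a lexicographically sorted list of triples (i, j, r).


Propagating the 8 rank bounds to every northwest block:

  row 1: 0 | 1 | 1 | 1 | 1
  row 2: 0 | 1 | 1 | 2 | 2
  row 3: 0 | 1 | 2 | 3 | 3
  row 4: 1 | 2 | 3 | 4 | 4
  row 5: 1 | 2 | 3 | 4 | 5

second differences of R give the permutation w = (2, 4, 3, 1, 5).

ℓ(w)=4; the 2 essential cells (i,j,r):

[(2, 3, 1), (3, 1, 0)]


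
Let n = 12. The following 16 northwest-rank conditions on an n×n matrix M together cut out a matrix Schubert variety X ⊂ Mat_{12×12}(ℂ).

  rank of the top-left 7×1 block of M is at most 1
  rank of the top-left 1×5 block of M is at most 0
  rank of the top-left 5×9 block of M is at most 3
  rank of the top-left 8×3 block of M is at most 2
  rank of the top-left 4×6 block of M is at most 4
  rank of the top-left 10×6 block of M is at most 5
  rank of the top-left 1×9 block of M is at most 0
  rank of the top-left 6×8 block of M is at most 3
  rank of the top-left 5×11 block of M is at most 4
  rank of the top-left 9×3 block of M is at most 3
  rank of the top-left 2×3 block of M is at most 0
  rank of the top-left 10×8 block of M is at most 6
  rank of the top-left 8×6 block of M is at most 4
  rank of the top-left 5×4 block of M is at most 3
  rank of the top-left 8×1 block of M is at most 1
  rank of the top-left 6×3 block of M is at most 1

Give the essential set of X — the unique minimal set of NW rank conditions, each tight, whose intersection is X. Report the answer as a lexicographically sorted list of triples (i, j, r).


Reconstructing r_w from the 16 given conditions:

  R[1]: 0, 0, 0, 0, 0, 0, 0, 0, 0, 1, 1, 1
  R[2]: 0, 0, 0, 1, 1, 1, 1, 1, 1, 2, 2, 2
  R[3]: 1, 1, 1, 2, 2, 2, 2, 2, 2, 3, 3, 3
  R[4]: 1, 1, 1, 2, 3, 3, 3, 3, 3, 4, 4, 4
  R[5]: 1, 1, 1, 2, 3, 3, 3, 3, 3, 4, 4, 5
  R[6]: 1, 1, 1, 2, 3, 3, 3, 3, 4, 5, 5, 6
  R[7]: 1, 2, 2, 3, 4, 4, 4, 4, 5, 6, 6, 7
  R[8]: 1, 2, 2, 3, 4, 4, 5, 5, 6, 7, 7, 8
  R[9]: 1, 2, 3, 4, 5, 5, 6, 6, 7, 8, 8, 9
  R[10]: 1, 2, 3, 4, 5, 5, 6, 6, 7, 8, 9, 10
  R[11]: 1, 2, 3, 4, 5, 6, 7, 7, 8, 9, 10, 11
  R[12]: 1, 2, 3, 4, 5, 6, 7, 8, 9, 10, 11, 12

the unique w with this rank table is (10, 4, 1, 5, 12, 9, 2, 7, 3, 11, 6, 8).

|D(w)|=30, |Ess(w)|=10:

[(1, 9, 0), (2, 3, 0), (5, 9, 3), (5, 11, 4), (6, 3, 1), (6, 8, 3), (8, 3, 2), (8, 6, 4), (10, 6, 5), (10, 8, 6)]


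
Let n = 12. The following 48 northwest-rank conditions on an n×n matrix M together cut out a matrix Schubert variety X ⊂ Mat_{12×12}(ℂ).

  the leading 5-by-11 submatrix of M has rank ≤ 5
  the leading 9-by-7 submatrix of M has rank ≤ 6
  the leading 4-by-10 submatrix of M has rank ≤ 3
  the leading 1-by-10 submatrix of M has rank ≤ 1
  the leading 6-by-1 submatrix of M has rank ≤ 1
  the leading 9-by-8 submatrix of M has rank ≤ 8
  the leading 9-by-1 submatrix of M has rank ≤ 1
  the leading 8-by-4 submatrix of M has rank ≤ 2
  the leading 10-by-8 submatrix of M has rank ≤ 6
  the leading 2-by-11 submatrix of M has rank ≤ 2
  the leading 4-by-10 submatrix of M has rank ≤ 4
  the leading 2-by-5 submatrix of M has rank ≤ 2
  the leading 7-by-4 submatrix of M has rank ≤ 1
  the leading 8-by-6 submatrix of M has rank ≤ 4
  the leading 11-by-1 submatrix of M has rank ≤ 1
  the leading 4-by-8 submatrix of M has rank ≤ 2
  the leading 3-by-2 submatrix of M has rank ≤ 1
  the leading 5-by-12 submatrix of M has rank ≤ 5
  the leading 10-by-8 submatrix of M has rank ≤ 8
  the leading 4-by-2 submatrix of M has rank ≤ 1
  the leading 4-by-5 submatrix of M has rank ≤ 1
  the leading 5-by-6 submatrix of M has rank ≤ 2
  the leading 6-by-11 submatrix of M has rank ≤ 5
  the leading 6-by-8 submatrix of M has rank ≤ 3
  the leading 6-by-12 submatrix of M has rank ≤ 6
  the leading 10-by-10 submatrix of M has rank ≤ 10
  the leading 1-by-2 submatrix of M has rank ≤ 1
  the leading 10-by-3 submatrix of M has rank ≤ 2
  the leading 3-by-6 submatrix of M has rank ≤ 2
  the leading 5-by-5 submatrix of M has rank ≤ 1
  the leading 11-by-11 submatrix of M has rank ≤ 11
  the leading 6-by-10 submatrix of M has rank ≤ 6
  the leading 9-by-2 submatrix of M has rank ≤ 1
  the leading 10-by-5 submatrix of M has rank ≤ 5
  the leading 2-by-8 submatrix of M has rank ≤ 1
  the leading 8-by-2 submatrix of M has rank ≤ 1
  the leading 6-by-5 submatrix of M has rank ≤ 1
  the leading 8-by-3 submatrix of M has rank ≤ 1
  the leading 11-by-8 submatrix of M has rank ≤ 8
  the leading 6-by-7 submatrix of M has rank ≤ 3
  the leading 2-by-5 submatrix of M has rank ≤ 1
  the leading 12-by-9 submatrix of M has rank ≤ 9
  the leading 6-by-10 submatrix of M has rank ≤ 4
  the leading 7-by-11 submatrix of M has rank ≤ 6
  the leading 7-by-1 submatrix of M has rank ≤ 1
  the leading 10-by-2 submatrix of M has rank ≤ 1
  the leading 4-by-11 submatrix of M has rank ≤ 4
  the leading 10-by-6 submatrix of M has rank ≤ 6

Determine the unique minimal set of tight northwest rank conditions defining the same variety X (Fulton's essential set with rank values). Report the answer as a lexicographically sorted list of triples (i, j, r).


Computing R[i][j] = min implied NW-rank bound (n=12, 48 conditions):

  1  1  1  1  1  1  1  1  1  1  1  1
  1  1  1  1  1  1  1  1  2  2  2  2
  1  1  1  1  1  2  2  2  3  3  3  3
  1  1  1  1  1  2  2  2  3  3  4  4
  1  1  1  1  1  2  3  3  4  4  5  5
  1  1  1  1  1  2  3  3  4  4  5  6
  1  1  1  1  2  3  4  4  5  5  6  7
  1  1  1  2  3  4  5  5  6  6  7  8
  1  1  2  3  4  5  6  6  7  7  8  9
  1  1  2  3  4  5  6  6  7  8  9  10
  1  2  3  4  5  6  7  7  8  9  10  11
  1  2  3  4  5  6  7  8  9  10  11  12

the unique w with this rank table is (1, 9, 6, 11, 7, 12, 5, 4, 3, 10, 2, 8).

10 SE-corners of the 36-cell Rothe diagram give Ess(w):

[(2, 8, 1), (4, 8, 2), (4, 10, 3), (6, 5, 1), (6, 8, 3), (6, 10, 4), (7, 4, 1), (8, 3, 1), (10, 2, 1), (10, 8, 6)]


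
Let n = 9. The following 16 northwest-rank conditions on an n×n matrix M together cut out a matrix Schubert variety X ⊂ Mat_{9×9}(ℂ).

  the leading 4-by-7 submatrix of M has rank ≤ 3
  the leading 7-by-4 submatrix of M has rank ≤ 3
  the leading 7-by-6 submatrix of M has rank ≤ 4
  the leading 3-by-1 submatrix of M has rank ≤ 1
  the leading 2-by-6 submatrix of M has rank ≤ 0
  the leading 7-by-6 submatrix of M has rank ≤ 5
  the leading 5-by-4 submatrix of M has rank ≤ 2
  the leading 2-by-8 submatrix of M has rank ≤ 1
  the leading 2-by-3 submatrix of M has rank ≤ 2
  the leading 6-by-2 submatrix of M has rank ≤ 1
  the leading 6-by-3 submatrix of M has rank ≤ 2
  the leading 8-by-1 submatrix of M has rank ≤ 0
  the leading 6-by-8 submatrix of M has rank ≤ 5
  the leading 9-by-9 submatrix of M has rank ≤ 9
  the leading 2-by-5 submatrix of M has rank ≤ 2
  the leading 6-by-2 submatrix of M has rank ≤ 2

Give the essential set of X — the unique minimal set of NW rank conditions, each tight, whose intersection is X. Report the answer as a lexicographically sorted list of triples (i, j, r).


Computing R[i][j] = min implied NW-rank bound (n=9, 16 conditions):

  R[1]: 0 0 0 0 0 0 1 1 1
  R[2]: 0 0 0 0 0 0 1 1 2
  R[3]: 0 1 1 1 1 1 2 2 3
  R[4]: 0 1 2 2 2 2 3 3 4
  R[5]: 0 1 2 2 3 3 4 4 5
  R[6]: 0 1 2 3 4 4 5 5 6
  R[7]: 0 1 2 3 4 4 5 6 7
  R[8]: 0 1 2 3 4 5 6 7 8
  R[9]: 1 2 3 4 5 6 7 8 9

second differences of R give the permutation w = (7, 9, 2, 3, 5, 4, 8, 6, 1).

Rothe diagram D(w) (21 cells), 5 SE-corners (essential conditions):

[(2, 6, 0), (2, 8, 1), (5, 4, 2), (7, 6, 4), (8, 1, 0)]


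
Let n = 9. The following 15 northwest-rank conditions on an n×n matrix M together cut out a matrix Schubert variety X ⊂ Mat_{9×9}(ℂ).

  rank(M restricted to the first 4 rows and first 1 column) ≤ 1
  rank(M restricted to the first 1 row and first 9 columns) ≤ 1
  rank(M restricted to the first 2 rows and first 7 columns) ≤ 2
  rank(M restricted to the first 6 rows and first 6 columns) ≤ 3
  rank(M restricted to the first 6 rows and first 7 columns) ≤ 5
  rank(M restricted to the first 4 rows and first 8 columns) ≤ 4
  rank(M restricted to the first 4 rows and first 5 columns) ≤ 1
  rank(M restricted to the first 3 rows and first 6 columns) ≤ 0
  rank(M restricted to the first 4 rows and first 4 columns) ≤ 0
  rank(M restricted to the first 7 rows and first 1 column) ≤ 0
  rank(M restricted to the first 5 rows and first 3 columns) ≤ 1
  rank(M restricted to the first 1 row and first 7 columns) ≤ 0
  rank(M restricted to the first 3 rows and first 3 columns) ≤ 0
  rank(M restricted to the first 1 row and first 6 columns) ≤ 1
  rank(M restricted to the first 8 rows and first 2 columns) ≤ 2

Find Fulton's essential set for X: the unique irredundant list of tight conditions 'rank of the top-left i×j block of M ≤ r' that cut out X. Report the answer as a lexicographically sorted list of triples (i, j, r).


Recovering R(i,j) via the rank-extension bound from the 15 conditions:

  R[1]: 0, 0, 0, 0, 0, 0, 0, 1, 1
  R[2]: 0, 0, 0, 0, 0, 0, 1, 2, 2
  R[3]: 0, 0, 0, 0, 0, 0, 1, 2, 3
  R[4]: 0, 0, 0, 0, 1, 1, 2, 3, 4
  R[5]: 0, 1, 1, 1, 2, 2, 3, 4, 5
  R[6]: 0, 1, 2, 2, 3, 3, 4, 5, 6
  R[7]: 0, 1, 2, 3, 4, 4, 5, 6, 7
  R[8]: 1, 2, 3, 4, 5, 5, 6, 7, 8
  R[9]: 1, 2, 3, 4, 5, 6, 7, 8, 9

so w = (8, 7, 9, 5, 2, 3, 4, 1, 6).

D(w) has 26 cells with 4 SE-corners; essential set:

[(1, 7, 0), (3, 6, 0), (4, 4, 0), (7, 1, 0)]


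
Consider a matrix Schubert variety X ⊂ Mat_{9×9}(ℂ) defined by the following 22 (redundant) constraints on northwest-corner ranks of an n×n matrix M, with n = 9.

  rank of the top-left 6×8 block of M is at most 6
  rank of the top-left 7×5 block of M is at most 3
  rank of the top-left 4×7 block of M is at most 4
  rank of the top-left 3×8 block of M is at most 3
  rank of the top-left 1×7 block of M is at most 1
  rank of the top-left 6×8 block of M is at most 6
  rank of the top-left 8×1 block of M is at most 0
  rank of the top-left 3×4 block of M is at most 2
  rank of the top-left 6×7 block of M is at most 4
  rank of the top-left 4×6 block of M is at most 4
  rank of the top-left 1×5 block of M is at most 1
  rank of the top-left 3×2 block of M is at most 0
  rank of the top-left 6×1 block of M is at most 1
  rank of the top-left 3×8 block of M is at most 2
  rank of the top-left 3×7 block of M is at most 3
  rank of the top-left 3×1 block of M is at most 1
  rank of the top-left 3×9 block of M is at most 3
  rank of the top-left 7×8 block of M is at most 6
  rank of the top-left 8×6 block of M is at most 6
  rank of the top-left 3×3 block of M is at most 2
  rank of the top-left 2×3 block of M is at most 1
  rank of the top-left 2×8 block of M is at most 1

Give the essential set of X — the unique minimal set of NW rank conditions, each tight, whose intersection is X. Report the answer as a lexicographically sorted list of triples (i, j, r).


Reconstructing r_w from the 22 given conditions:

  row 1: 0, 0, 1, 1, 1, 1, 1, 1, 1
  row 2: 0, 0, 1, 1, 1, 1, 1, 1, 2
  row 3: 0, 0, 1, 2, 2, 2, 2, 2, 3
  row 4: 0, 1, 2, 3, 3, 3, 3, 3, 4
  row 5: 0, 1, 2, 3, 3, 4, 4, 4, 5
  row 6: 0, 1, 2, 3, 3, 4, 4, 5, 6
  row 7: 0, 1, 2, 3, 3, 4, 5, 6, 7
  row 8: 0, 1, 2, 3, 4, 5, 6, 7, 8
  row 9: 1, 2, 3, 4, 5, 6, 7, 8, 9

giving w = (3, 9, 4, 2, 6, 8, 7, 5, 1) via Δ²R.

ℓ(w)=20; the 5 essential cells (i,j,r):

[(2, 8, 1), (3, 2, 0), (6, 7, 4), (7, 5, 3), (8, 1, 0)]


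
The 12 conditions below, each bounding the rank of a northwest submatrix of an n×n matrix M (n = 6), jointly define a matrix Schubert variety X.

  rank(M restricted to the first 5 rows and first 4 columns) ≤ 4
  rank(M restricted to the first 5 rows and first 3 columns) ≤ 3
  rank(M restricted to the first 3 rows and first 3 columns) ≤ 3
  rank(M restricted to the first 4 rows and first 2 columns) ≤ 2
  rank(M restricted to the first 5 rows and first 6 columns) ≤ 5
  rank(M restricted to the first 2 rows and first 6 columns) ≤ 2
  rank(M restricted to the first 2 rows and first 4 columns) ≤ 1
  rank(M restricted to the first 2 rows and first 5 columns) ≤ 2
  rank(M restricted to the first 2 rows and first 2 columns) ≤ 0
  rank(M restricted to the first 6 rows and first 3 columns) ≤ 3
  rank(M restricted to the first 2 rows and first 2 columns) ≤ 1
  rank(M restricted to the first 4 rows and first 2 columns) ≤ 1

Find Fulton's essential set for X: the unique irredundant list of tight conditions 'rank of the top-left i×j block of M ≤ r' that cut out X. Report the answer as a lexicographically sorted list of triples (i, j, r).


Computing R[i][j] = min implied NW-rank bound (n=6, 12 conditions):

  i=1: 0 0 1 1 1 1
  i=2: 0 0 1 1 2 2
  i=3: 1 1 2 2 3 3
  i=4: 1 1 2 3 4 4
  i=5: 1 2 3 4 5 5
  i=6: 1 2 3 4 5 6

the unique w with this rank table is (3, 5, 1, 4, 2, 6).

D(w) has 6 cells with 3 SE-corners; essential set:

[(2, 2, 0), (2, 4, 1), (4, 2, 1)]


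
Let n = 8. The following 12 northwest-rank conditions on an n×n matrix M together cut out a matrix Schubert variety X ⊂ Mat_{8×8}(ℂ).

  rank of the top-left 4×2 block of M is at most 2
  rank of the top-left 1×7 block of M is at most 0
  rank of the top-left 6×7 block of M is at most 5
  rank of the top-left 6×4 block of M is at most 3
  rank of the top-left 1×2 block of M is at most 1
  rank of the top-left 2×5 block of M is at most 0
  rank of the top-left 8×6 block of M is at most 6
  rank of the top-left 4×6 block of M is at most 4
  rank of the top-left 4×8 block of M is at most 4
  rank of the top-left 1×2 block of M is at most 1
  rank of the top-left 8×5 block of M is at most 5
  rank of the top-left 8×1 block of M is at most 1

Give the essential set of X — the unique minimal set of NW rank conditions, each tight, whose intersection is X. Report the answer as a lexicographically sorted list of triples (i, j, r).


Rank table r_w(8×8) implied by the 12 constraints:

  row 1: 0 0 0 0 0 0 0 1
  row 2: 0 0 0 0 0 1 1 2
  row 3: 1 1 1 1 1 2 2 3
  row 4: 1 2 2 2 2 3 3 4
  row 5: 1 2 3 3 3 4 4 5
  row 6: 1 2 3 3 4 5 5 6
  row 7: 1 2 3 4 5 6 6 7
  row 8: 1 2 3 4 5 6 7 8

second differences of R give the permutation w = (8, 6, 1, 2, 3, 5, 4, 7).

ℓ(w)=13; the 3 essential cells (i,j,r):

[(1, 7, 0), (2, 5, 0), (6, 4, 3)]


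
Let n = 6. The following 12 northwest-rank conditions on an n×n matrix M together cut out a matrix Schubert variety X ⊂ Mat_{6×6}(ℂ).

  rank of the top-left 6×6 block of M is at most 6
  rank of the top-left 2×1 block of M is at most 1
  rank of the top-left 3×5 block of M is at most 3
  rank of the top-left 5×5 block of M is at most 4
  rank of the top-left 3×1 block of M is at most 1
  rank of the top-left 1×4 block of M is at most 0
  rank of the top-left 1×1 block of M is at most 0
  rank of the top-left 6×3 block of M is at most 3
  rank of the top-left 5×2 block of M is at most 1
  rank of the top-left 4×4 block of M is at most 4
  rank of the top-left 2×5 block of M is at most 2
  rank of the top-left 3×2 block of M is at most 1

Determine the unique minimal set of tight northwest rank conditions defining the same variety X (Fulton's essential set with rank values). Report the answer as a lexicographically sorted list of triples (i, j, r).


Computing R[i][j] = min implied NW-rank bound (n=6, 12 conditions):

  i=1: 0 0 0 0 1 1
  i=2: 1 1 1 1 2 2
  i=3: 1 1 2 2 3 3
  i=4: 1 1 2 3 4 4
  i=5: 1 1 2 3 4 5
  i=6: 1 2 3 4 5 6

giving w = (5, 1, 3, 4, 6, 2) via Δ²R.

D(w) has 7 cells with 2 SE-corners; essential set:

[(1, 4, 0), (5, 2, 1)]


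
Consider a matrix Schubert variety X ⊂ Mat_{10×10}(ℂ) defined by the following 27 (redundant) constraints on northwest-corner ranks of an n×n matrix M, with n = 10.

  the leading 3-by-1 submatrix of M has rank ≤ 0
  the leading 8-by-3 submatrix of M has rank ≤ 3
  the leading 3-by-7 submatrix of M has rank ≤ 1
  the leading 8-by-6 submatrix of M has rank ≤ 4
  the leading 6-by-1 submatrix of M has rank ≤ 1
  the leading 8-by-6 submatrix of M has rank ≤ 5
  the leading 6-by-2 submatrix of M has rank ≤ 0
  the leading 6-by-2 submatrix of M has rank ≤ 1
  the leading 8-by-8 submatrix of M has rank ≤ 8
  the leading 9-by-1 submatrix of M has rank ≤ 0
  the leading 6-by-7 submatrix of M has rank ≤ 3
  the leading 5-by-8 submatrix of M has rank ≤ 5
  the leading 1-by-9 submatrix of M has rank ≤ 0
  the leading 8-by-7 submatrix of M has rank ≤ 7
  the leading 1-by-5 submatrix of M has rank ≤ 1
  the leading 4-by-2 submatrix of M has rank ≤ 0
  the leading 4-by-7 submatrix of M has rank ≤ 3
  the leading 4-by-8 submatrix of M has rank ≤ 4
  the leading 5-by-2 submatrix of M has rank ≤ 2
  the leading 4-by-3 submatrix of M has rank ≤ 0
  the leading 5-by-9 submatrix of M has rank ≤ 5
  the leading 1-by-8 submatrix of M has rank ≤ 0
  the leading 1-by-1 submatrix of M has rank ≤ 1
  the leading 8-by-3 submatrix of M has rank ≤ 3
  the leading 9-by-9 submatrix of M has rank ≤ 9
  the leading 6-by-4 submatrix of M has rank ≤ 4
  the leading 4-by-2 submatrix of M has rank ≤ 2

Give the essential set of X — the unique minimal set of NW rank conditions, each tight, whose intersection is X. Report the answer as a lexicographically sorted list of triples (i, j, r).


Rank table r_w(10×10) implied by the 27 constraints:

  0 0 0 0 0 0 0 0 0 1
  0 0 0 1 1 1 1 1 1 2
  0 0 0 1 1 1 1 2 2 3
  0 0 0 1 2 2 2 3 3 4
  0 0 1 2 3 3 3 4 4 5
  0 0 1 2 3 3 3 4 5 6
  0 1 2 3 4 4 4 5 6 7
  0 1 2 3 4 4 5 6 7 8
  0 1 2 3 4 5 6 7 8 9
  1 2 3 4 5 6 7 8 9 10

so w = (10, 4, 8, 5, 3, 9, 2, 7, 6, 1).

7 SE-corners of the 31-cell Rothe diagram give Ess(w):

[(1, 9, 0), (3, 7, 1), (4, 3, 0), (6, 2, 0), (6, 7, 3), (8, 6, 4), (9, 1, 0)]
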